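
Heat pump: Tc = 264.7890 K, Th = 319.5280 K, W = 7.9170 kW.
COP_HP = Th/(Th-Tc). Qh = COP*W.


COP = 319.5280 / 54.7390 = 5.8373
Qh = 5.8373 * 7.9170 = 46.2139 kW

COP = 5.8373, Qh = 46.2139 kW


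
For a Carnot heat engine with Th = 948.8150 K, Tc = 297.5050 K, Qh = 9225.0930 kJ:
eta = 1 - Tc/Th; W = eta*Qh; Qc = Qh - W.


eta = 1 - 297.5050/948.8150 = 0.6864
W = 0.6864 * 9225.0930 = 6332.5256 kJ
Qc = 9225.0930 - 6332.5256 = 2892.5674 kJ

eta = 68.6446%, W = 6332.5256 kJ, Qc = 2892.5674 kJ


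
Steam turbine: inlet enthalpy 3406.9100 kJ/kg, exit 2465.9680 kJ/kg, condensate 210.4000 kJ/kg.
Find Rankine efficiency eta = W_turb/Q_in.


W = 940.9420 kJ/kg
Q_in = 3196.5100 kJ/kg
eta = 0.2944 = 29.4365%

eta = 29.4365%


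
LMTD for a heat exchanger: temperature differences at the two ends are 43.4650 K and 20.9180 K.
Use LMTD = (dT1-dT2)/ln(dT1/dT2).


dT1/dT2 = 2.0779
ln(dT1/dT2) = 0.7313
LMTD = 22.5470 / 0.7313 = 30.8295 K

30.8295 K


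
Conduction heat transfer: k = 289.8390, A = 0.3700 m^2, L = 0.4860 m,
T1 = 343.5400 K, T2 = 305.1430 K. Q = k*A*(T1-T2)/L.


dT = 38.3970 K
Q = 289.8390 * 0.3700 * 38.3970 / 0.4860 = 8472.6559 W

8472.6559 W


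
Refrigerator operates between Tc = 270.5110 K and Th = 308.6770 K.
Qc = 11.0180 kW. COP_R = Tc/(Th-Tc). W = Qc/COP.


COP = 270.5110 / 38.1660 = 7.0877
W = 11.0180 / 7.0877 = 1.5545 kW

COP = 7.0877, W = 1.5545 kW


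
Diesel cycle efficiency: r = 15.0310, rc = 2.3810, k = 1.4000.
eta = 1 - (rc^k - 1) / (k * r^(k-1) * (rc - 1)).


r^(k-1) = 2.9566
rc^k = 3.3687
eta = 0.5856 = 58.5624%

58.5624%


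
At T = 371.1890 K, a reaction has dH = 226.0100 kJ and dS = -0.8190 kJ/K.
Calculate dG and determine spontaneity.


T*dS = 371.1890 * -0.8190 = -304.0038 kJ
dG = 226.0100 + 304.0038 = 530.0138 kJ (non-spontaneous)

dG = 530.0138 kJ, non-spontaneous


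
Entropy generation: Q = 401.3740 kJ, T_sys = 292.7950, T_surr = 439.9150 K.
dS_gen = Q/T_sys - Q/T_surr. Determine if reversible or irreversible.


dS_sys = 401.3740/292.7950 = 1.3708 kJ/K
dS_surr = -401.3740/439.9150 = -0.9124 kJ/K
dS_gen = 1.3708 - 0.9124 = 0.4584 kJ/K (irreversible)

dS_gen = 0.4584 kJ/K, irreversible


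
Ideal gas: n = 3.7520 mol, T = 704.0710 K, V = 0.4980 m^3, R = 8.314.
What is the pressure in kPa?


P = nRT/V = 3.7520 * 8.314 * 704.0710 / 0.4980
= 21962.8809 / 0.4980 = 44102.1705 Pa = 44.1022 kPa

44.1022 kPa


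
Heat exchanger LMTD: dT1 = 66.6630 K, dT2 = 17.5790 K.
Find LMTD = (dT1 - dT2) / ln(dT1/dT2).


dT1/dT2 = 3.7922
ln(dT1/dT2) = 1.3329
LMTD = 49.0840 / 1.3329 = 36.8237 K

36.8237 K


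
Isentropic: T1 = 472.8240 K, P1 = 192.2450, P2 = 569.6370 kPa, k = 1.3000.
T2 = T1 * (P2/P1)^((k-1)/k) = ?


(k-1)/k = 0.2308
(P2/P1)^exp = 1.2849
T2 = 472.8240 * 1.2849 = 607.5238 K

607.5238 K


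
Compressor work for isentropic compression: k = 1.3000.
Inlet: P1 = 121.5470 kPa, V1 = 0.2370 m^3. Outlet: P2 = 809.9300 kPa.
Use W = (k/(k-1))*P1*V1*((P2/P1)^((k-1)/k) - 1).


(k-1)/k = 0.2308
(P2/P1)^exp = 1.5491
W = 4.3333 * 121.5470 * 0.2370 * (1.5491 - 1) = 68.5461 kJ

68.5461 kJ


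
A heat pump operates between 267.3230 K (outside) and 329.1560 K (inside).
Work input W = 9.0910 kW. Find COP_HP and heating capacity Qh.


COP = 329.1560 / 61.8330 = 5.3233
Qh = 5.3233 * 9.0910 = 48.3942 kW

COP = 5.3233, Qh = 48.3942 kW


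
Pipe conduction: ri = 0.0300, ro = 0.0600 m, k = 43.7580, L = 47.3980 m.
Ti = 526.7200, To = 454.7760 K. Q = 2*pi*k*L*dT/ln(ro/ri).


dT = 71.9440 K
ln(ro/ri) = 0.6931
Q = 2*pi*43.7580*47.3980*71.9440 / 0.6931 = 1352590.9220 W

1352590.9220 W


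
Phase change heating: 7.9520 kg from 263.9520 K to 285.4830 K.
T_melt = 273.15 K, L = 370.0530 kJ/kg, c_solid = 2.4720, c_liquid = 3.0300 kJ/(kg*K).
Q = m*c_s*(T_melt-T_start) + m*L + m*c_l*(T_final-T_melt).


Q1 (sensible, solid) = 7.9520 * 2.4720 * 9.1980 = 180.8083 kJ
Q2 (latent) = 7.9520 * 370.0530 = 2942.6615 kJ
Q3 (sensible, liquid) = 7.9520 * 3.0300 * 12.3330 = 297.1582 kJ
Q_total = 3420.6279 kJ

3420.6279 kJ


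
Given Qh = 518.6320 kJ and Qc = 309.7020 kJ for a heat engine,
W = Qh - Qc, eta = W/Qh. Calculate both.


W = 518.6320 - 309.7020 = 208.9300 kJ
eta = 208.9300 / 518.6320 = 0.4028 = 40.2848%

W = 208.9300 kJ, eta = 40.2848%


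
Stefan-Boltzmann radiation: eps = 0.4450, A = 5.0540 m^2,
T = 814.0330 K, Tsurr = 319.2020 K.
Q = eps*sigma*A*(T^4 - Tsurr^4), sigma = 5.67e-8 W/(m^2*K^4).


T^4 = 4.3910e+11
Tsurr^4 = 1.0382e+10
Q = 0.4450 * 5.67e-8 * 5.0540 * 4.2872e+11 = 54670.7705 W

54670.7705 W


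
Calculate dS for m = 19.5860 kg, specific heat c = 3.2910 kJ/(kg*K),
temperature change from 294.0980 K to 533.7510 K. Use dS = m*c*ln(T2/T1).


T2/T1 = 1.8149
ln(T2/T1) = 0.5960
dS = 19.5860 * 3.2910 * 0.5960 = 38.4177 kJ/K

38.4177 kJ/K


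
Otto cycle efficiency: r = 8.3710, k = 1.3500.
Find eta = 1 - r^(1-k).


r^(k-1) = 2.1036
eta = 1 - 1/2.1036 = 0.5246 = 52.4634%

52.4634%


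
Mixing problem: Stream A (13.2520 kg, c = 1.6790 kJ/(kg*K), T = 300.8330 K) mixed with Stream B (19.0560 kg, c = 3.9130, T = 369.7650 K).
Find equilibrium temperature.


num = 34265.5111
den = 96.8162
Tf = 353.9232 K

353.9232 K


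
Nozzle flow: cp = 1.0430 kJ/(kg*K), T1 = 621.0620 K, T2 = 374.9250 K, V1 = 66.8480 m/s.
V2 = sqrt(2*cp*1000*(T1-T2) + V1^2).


dT = 246.1370 K
2*cp*1000*dT = 513441.7820
V1^2 = 4468.6551
V2 = sqrt(517910.4371) = 719.6599 m/s

719.6599 m/s


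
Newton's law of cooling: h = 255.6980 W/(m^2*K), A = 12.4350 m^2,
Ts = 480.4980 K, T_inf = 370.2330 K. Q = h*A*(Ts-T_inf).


dT = 110.2650 K
Q = 255.6980 * 12.4350 * 110.2650 = 350599.1045 W

350599.1045 W


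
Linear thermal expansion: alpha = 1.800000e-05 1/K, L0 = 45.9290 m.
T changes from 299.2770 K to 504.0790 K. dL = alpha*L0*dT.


dT = 204.8020 K
dL = 1.800000e-05 * 45.9290 * 204.8020 = 0.169314 m
L_final = 46.098314 m

dL = 0.169314 m


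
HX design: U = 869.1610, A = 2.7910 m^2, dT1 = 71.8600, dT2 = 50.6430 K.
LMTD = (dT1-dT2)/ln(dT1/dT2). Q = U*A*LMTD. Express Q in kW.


LMTD = 60.6341 K
Q = 869.1610 * 2.7910 * 60.6341 = 147087.8542 W = 147.0879 kW

147.0879 kW


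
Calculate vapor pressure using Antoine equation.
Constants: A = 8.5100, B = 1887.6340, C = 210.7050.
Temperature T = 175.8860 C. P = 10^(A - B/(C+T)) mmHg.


C+T = 386.5910
B/(C+T) = 4.8828
log10(P) = 8.5100 - 4.8828 = 3.6272
P = 10^3.6272 = 4238.6975 mmHg

4238.6975 mmHg


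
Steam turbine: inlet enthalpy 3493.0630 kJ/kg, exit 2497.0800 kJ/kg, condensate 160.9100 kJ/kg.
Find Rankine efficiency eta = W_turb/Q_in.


W = 995.9830 kJ/kg
Q_in = 3332.1530 kJ/kg
eta = 0.2989 = 29.8901%

eta = 29.8901%


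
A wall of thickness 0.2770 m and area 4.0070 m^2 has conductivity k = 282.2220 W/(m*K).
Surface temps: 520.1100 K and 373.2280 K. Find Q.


dT = 146.8820 K
Q = 282.2220 * 4.0070 * 146.8820 / 0.2770 = 599651.6265 W

599651.6265 W


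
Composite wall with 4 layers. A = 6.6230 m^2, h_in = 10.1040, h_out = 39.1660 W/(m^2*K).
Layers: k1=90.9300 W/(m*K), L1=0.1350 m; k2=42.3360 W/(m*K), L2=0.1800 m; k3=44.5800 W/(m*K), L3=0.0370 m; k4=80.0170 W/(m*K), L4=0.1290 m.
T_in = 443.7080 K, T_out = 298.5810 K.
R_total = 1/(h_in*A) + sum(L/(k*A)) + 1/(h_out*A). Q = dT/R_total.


R_conv_in = 1/(10.1040*6.6230) = 0.0149
R_1 = 0.1350/(90.9300*6.6230) = 0.0002
R_2 = 0.1800/(42.3360*6.6230) = 0.0006
R_3 = 0.0370/(44.5800*6.6230) = 0.0001
R_4 = 0.1290/(80.0170*6.6230) = 0.0002
R_conv_out = 1/(39.1660*6.6230) = 0.0039
R_total = 0.0200 K/W
Q = 145.1270 / 0.0200 = 7244.2340 W

R_total = 0.0200 K/W, Q = 7244.2340 W


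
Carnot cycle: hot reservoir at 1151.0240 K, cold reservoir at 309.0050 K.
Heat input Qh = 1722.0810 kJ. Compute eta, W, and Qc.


eta = 1 - 309.0050/1151.0240 = 0.7315
W = 0.7315 * 1722.0810 = 1259.7695 kJ
Qc = 1722.0810 - 1259.7695 = 462.3115 kJ

eta = 73.1539%, W = 1259.7695 kJ, Qc = 462.3115 kJ


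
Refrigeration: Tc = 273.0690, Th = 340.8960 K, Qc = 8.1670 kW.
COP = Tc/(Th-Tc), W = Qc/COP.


COP = 273.0690 / 67.8270 = 4.0260
W = 8.1670 / 4.0260 = 2.0286 kW

COP = 4.0260, W = 2.0286 kW


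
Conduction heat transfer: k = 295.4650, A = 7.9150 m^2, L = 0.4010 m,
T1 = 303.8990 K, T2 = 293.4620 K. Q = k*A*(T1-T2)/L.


dT = 10.4370 K
Q = 295.4650 * 7.9150 * 10.4370 / 0.4010 = 60867.8936 W

60867.8936 W


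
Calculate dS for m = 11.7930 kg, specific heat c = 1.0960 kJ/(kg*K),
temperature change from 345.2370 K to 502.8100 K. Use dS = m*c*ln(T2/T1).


T2/T1 = 1.4564
ln(T2/T1) = 0.3760
dS = 11.7930 * 1.0960 * 0.3760 = 4.8596 kJ/K

4.8596 kJ/K


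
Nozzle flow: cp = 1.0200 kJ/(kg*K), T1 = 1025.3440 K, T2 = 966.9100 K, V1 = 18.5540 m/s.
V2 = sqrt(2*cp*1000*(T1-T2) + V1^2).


dT = 58.4340 K
2*cp*1000*dT = 119205.3600
V1^2 = 344.2509
V2 = sqrt(119549.6109) = 345.7595 m/s

345.7595 m/s


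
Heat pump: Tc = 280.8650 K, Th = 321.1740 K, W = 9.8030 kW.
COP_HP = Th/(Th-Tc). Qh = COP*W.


COP = 321.1740 / 40.3090 = 7.9678
Qh = 7.9678 * 9.8030 = 78.1083 kW

COP = 7.9678, Qh = 78.1083 kW


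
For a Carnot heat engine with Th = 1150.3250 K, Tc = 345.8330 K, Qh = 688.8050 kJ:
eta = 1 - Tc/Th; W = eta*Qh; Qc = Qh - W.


eta = 1 - 345.8330/1150.3250 = 0.6994
W = 0.6994 * 688.8050 = 481.7231 kJ
Qc = 688.8050 - 481.7231 = 207.0819 kJ

eta = 69.9361%, W = 481.7231 kJ, Qc = 207.0819 kJ


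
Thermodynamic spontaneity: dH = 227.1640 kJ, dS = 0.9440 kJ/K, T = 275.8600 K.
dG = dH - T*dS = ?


T*dS = 275.8600 * 0.9440 = 260.4118 kJ
dG = 227.1640 - 260.4118 = -33.2478 kJ (spontaneous)

dG = -33.2478 kJ, spontaneous


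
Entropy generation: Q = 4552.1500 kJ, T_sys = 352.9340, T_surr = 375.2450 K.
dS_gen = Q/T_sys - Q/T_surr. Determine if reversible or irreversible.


dS_sys = 4552.1500/352.9340 = 12.8980 kJ/K
dS_surr = -4552.1500/375.2450 = -12.1311 kJ/K
dS_gen = 12.8980 - 12.1311 = 0.7669 kJ/K (irreversible)

dS_gen = 0.7669 kJ/K, irreversible


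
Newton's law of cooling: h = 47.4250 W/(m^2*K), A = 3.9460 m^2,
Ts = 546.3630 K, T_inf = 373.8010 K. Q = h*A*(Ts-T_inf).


dT = 172.5620 K
Q = 47.4250 * 3.9460 * 172.5620 = 32293.0887 W

32293.0887 W


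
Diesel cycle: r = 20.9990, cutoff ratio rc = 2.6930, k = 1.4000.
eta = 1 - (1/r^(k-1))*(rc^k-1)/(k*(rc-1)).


r^(k-1) = 3.3797
rc^k = 4.0025
eta = 0.6252 = 62.5184%

62.5184%


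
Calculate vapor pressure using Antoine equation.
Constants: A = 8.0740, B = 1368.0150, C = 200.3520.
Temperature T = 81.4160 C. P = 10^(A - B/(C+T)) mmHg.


C+T = 281.7680
B/(C+T) = 4.8551
log10(P) = 8.0740 - 4.8551 = 3.2189
P = 10^3.2189 = 1655.3457 mmHg

1655.3457 mmHg


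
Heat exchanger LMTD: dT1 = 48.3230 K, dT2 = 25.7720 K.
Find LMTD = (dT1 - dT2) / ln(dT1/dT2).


dT1/dT2 = 1.8750
ln(dT1/dT2) = 0.6286
LMTD = 22.5510 / 0.6286 = 35.8739 K

35.8739 K


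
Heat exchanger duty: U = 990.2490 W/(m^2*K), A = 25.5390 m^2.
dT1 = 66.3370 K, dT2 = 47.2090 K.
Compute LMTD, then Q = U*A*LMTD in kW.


LMTD = 56.2318 K
Q = 990.2490 * 25.5390 * 56.2318 = 1422101.0616 W = 1422.1011 kW

1422.1011 kW


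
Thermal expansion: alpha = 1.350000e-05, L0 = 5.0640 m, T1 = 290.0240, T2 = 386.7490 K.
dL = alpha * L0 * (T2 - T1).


dT = 96.7250 K
dL = 1.350000e-05 * 5.0640 * 96.7250 = 0.006613 m
L_final = 5.070613 m

dL = 0.006613 m


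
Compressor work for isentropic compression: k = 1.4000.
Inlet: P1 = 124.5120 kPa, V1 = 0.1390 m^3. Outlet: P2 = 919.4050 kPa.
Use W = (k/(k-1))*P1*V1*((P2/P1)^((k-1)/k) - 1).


(k-1)/k = 0.2857
(P2/P1)^exp = 1.7705
W = 3.5000 * 124.5120 * 0.1390 * (1.7705 - 1) = 46.6703 kJ

46.6703 kJ


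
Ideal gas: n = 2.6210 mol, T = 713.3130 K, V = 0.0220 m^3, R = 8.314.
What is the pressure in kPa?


P = nRT/V = 2.6210 * 8.314 * 713.3130 / 0.0220
= 15543.7993 / 0.0220 = 706536.3320 Pa = 706.5363 kPa

706.5363 kPa


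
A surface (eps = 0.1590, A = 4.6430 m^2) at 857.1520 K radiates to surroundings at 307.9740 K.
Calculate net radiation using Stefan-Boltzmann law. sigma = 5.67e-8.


T^4 = 5.3980e+11
Tsurr^4 = 8.9961e+09
Q = 0.1590 * 5.67e-8 * 4.6430 * 5.3080e+11 = 22218.3296 W

22218.3296 W


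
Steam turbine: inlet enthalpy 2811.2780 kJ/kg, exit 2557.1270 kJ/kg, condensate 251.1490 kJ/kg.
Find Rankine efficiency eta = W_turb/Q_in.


W = 254.1510 kJ/kg
Q_in = 2560.1290 kJ/kg
eta = 0.0993 = 9.9273%

eta = 9.9273%


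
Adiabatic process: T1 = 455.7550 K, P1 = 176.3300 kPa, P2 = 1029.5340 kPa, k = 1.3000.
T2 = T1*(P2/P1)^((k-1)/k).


(k-1)/k = 0.2308
(P2/P1)^exp = 1.5026
T2 = 455.7550 * 1.5026 = 684.8150 K

684.8150 K


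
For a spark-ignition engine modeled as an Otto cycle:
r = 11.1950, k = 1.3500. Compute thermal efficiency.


r^(k-1) = 2.3289
eta = 1 - 1/2.3289 = 0.5706 = 57.0620%

57.0620%


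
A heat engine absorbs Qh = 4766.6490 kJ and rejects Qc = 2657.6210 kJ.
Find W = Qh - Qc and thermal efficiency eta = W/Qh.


W = 4766.6490 - 2657.6210 = 2109.0280 kJ
eta = 2109.0280 / 4766.6490 = 0.4425 = 44.2455%

W = 2109.0280 kJ, eta = 44.2455%


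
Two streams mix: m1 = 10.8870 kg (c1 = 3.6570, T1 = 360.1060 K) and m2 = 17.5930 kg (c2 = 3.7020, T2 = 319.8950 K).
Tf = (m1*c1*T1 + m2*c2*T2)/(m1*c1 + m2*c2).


num = 35171.7064
den = 104.9430
Tf = 335.1504 K

335.1504 K


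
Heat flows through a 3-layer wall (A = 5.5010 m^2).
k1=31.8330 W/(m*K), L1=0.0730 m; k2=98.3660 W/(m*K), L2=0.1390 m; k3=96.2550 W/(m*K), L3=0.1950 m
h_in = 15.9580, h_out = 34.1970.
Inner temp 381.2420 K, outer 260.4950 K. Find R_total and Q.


R_conv_in = 1/(15.9580*5.5010) = 0.0114
R_1 = 0.0730/(31.8330*5.5010) = 0.0004
R_2 = 0.1390/(98.3660*5.5010) = 0.0003
R_3 = 0.1950/(96.2550*5.5010) = 0.0004
R_conv_out = 1/(34.1970*5.5010) = 0.0053
R_total = 0.0177 K/W
Q = 120.7470 / 0.0177 = 6802.9090 W

R_total = 0.0177 K/W, Q = 6802.9090 W


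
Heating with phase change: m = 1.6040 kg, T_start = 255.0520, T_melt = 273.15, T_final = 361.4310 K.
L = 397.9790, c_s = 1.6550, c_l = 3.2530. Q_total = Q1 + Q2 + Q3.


Q1 (sensible, solid) = 1.6040 * 1.6550 * 18.0980 = 48.0433 kJ
Q2 (latent) = 1.6040 * 397.9790 = 638.3583 kJ
Q3 (sensible, liquid) = 1.6040 * 3.2530 * 88.2810 = 460.6337 kJ
Q_total = 1147.0353 kJ

1147.0353 kJ


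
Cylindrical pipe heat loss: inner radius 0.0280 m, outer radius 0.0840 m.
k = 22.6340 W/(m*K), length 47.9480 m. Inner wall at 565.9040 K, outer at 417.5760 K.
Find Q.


dT = 148.3280 K
ln(ro/ri) = 1.0986
Q = 2*pi*22.6340*47.9480*148.3280 / 1.0986 = 920641.1123 W

920641.1123 W


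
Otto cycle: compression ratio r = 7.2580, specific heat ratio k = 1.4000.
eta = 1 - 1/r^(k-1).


r^(k-1) = 2.2097
eta = 1 - 1/2.2097 = 0.5474 = 54.7443%

54.7443%


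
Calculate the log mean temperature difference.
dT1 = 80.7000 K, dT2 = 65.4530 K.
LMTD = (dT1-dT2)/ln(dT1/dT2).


dT1/dT2 = 1.2329
ln(dT1/dT2) = 0.2094
LMTD = 15.2470 / 0.2094 = 72.8106 K

72.8106 K


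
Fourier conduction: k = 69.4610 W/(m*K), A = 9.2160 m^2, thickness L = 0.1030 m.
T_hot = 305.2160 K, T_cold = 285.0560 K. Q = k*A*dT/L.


dT = 20.1600 K
Q = 69.4610 * 9.2160 * 20.1600 / 0.1030 = 125295.8828 W

125295.8828 W


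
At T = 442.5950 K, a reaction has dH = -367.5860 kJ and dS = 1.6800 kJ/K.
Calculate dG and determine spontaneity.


T*dS = 442.5950 * 1.6800 = 743.5596 kJ
dG = -367.5860 - 743.5596 = -1111.1456 kJ (spontaneous)

dG = -1111.1456 kJ, spontaneous


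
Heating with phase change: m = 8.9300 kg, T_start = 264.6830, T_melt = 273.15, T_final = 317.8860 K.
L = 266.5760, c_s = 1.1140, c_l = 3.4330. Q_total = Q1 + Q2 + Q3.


Q1 (sensible, solid) = 8.9300 * 1.1140 * 8.4670 = 84.2299 kJ
Q2 (latent) = 8.9300 * 266.5760 = 2380.5237 kJ
Q3 (sensible, liquid) = 8.9300 * 3.4330 * 44.7360 = 1371.4577 kJ
Q_total = 3836.2112 kJ

3836.2112 kJ


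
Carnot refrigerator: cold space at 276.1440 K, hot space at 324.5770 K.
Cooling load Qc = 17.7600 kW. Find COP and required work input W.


COP = 276.1440 / 48.4330 = 5.7016
W = 17.7600 / 5.7016 = 3.1149 kW

COP = 5.7016, W = 3.1149 kW


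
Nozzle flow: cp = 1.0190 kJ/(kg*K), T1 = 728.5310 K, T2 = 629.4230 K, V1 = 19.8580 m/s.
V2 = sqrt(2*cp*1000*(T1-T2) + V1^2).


dT = 99.1080 K
2*cp*1000*dT = 201982.1040
V1^2 = 394.3402
V2 = sqrt(202376.4442) = 449.8627 m/s

449.8627 m/s


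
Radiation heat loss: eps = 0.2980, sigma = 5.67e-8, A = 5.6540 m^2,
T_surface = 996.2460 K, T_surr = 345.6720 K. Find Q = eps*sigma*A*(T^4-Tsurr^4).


T^4 = 9.8507e+11
Tsurr^4 = 1.4278e+10
Q = 0.2980 * 5.67e-8 * 5.6540 * 9.7079e+11 = 92742.9125 W

92742.9125 W


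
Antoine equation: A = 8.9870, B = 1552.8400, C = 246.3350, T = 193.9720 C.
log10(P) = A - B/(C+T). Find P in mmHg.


C+T = 440.3070
B/(C+T) = 3.5267
log10(P) = 8.9870 - 3.5267 = 5.4603
P = 10^5.4603 = 288588.4006 mmHg

288588.4006 mmHg


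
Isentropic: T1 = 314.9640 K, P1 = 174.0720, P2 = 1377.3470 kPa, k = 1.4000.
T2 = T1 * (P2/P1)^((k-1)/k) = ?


(k-1)/k = 0.2857
(P2/P1)^exp = 1.8058
T2 = 314.9640 * 1.8058 = 568.7510 K

568.7510 K


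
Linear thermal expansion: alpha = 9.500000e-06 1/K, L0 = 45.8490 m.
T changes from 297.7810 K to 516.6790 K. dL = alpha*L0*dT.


dT = 218.8980 K
dL = 9.500000e-06 * 45.8490 * 218.8980 = 0.095344 m
L_final = 45.944344 m

dL = 0.095344 m


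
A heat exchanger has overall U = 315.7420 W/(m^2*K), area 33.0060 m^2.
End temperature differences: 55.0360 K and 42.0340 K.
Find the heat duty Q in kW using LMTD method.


LMTD = 48.2433 K
Q = 315.7420 * 33.0060 * 48.2433 = 502762.2027 W = 502.7622 kW

502.7622 kW


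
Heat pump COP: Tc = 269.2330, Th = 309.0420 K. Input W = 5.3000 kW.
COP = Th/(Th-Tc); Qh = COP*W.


COP = 309.0420 / 39.8090 = 7.7631
Qh = 7.7631 * 5.3000 = 41.1445 kW

COP = 7.7631, Qh = 41.1445 kW


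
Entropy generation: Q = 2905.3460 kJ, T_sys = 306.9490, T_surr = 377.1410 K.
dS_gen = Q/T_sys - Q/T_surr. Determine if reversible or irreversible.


dS_sys = 2905.3460/306.9490 = 9.4652 kJ/K
dS_surr = -2905.3460/377.1410 = -7.7036 kJ/K
dS_gen = 9.4652 - 7.7036 = 1.7616 kJ/K (irreversible)

dS_gen = 1.7616 kJ/K, irreversible


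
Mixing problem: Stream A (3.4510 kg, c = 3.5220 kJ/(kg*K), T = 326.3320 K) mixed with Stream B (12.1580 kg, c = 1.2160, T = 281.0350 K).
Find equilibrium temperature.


num = 8121.2343
den = 26.9385
Tf = 301.4726 K

301.4726 K


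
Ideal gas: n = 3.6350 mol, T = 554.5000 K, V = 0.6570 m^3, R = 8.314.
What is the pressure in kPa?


P = nRT/V = 3.6350 * 8.314 * 554.5000 / 0.6570
= 16757.7608 / 0.6570 = 25506.4852 Pa = 25.5065 kPa

25.5065 kPa


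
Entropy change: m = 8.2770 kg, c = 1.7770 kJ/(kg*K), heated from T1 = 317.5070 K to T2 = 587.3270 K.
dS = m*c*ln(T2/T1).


T2/T1 = 1.8498
ln(T2/T1) = 0.6151
dS = 8.2770 * 1.7770 * 0.6151 = 9.0468 kJ/K

9.0468 kJ/K


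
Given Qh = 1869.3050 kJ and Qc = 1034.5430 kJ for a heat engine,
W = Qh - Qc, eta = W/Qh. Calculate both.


W = 1869.3050 - 1034.5430 = 834.7620 kJ
eta = 834.7620 / 1869.3050 = 0.4466 = 44.6563%

W = 834.7620 kJ, eta = 44.6563%


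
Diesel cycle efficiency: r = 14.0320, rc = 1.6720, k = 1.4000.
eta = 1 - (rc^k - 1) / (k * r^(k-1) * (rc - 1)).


r^(k-1) = 2.8764
rc^k = 2.0537
eta = 0.6106 = 61.0632%

61.0632%


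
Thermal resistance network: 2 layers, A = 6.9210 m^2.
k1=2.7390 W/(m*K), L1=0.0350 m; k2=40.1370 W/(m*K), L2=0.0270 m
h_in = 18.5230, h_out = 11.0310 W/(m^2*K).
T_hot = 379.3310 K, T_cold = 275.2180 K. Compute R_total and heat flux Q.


R_conv_in = 1/(18.5230*6.9210) = 0.0078
R_1 = 0.0350/(2.7390*6.9210) = 0.0018
R_2 = 0.0270/(40.1370*6.9210) = 9.7196e-05
R_conv_out = 1/(11.0310*6.9210) = 0.0131
R_total = 0.0228 K/W
Q = 104.1130 / 0.0228 = 4557.9015 W

R_total = 0.0228 K/W, Q = 4557.9015 W


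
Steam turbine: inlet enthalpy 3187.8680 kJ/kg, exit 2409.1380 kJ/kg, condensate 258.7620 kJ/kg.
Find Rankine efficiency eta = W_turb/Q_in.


W = 778.7300 kJ/kg
Q_in = 2929.1060 kJ/kg
eta = 0.2659 = 26.5859%

eta = 26.5859%


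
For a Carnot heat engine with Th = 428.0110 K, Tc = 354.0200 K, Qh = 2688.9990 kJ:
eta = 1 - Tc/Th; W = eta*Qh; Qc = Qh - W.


eta = 1 - 354.0200/428.0110 = 0.1729
W = 0.1729 * 2688.9990 = 464.8519 kJ
Qc = 2688.9990 - 464.8519 = 2224.1471 kJ

eta = 17.2872%, W = 464.8519 kJ, Qc = 2224.1471 kJ


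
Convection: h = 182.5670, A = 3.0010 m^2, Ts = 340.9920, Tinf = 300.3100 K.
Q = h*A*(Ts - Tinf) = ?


dT = 40.6820 K
Q = 182.5670 * 3.0010 * 40.6820 = 22288.9993 W

22288.9993 W


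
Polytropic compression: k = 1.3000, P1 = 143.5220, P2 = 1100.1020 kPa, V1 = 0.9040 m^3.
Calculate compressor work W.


(k-1)/k = 0.2308
(P2/P1)^exp = 1.6000
W = 4.3333 * 143.5220 * 0.9040 * (1.6000 - 1) = 337.3315 kJ

337.3315 kJ


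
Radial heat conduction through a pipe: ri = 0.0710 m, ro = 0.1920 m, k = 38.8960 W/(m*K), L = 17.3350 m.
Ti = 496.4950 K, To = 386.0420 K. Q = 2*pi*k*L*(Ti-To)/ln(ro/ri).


dT = 110.4530 K
ln(ro/ri) = 0.9948
Q = 2*pi*38.8960*17.3350*110.4530 / 0.9948 = 470374.3497 W

470374.3497 W


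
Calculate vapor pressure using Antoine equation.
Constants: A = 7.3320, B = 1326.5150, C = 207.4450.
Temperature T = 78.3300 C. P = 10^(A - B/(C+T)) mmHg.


C+T = 285.7750
B/(C+T) = 4.6418
log10(P) = 7.3320 - 4.6418 = 2.6902
P = 10^2.6902 = 489.9862 mmHg

489.9862 mmHg


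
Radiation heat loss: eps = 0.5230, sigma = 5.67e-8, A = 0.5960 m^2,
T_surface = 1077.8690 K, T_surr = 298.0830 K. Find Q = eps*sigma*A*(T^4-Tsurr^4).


T^4 = 1.3498e+12
Tsurr^4 = 7.8949e+09
Q = 0.5230 * 5.67e-8 * 0.5960 * 1.3419e+12 = 23716.3182 W

23716.3182 W


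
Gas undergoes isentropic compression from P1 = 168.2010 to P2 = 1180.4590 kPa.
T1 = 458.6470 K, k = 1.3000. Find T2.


(k-1)/k = 0.2308
(P2/P1)^exp = 1.5678
T2 = 458.6470 * 1.5678 = 719.0526 K

719.0526 K


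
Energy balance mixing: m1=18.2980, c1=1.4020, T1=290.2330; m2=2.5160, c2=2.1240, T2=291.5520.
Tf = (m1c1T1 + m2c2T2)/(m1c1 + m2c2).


num = 9003.6274
den = 30.9978
Tf = 290.4604 K

290.4604 K


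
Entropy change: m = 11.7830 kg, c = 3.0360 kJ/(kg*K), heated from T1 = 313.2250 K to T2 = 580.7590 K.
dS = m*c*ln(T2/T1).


T2/T1 = 1.8541
ln(T2/T1) = 0.6174
dS = 11.7830 * 3.0360 * 0.6174 = 22.0869 kJ/K

22.0869 kJ/K


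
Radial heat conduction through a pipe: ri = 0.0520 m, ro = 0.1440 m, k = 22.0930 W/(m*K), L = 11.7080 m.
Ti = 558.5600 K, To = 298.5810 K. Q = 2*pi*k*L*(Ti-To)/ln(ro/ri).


dT = 259.9790 K
ln(ro/ri) = 1.0186
Q = 2*pi*22.0930*11.7080*259.9790 / 1.0186 = 414824.9233 W

414824.9233 W


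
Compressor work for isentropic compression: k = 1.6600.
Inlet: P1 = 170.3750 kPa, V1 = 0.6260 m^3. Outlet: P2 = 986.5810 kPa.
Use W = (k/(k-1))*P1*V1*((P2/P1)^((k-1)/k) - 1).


(k-1)/k = 0.3976
(P2/P1)^exp = 2.0103
W = 2.5152 * 170.3750 * 0.6260 * (2.0103 - 1) = 271.0059 kJ

271.0059 kJ


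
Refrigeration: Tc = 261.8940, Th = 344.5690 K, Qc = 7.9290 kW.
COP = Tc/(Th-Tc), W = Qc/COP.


COP = 261.8940 / 82.6750 = 3.1678
W = 7.9290 / 3.1678 = 2.5030 kW

COP = 3.1678, W = 2.5030 kW


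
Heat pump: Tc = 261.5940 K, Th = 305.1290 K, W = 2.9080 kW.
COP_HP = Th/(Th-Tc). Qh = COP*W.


COP = 305.1290 / 43.5350 = 7.0088
Qh = 7.0088 * 2.9080 = 20.3816 kW

COP = 7.0088, Qh = 20.3816 kW


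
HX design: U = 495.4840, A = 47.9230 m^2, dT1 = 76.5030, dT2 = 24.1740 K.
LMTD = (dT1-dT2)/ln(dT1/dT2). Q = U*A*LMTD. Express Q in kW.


LMTD = 45.4224 K
Q = 495.4840 * 47.9230 * 45.4224 = 1078558.9322 W = 1078.5589 kW

1078.5589 kW


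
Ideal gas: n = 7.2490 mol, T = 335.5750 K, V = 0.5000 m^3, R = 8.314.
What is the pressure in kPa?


P = nRT/V = 7.2490 * 8.314 * 335.5750 / 0.5000
= 20224.4965 / 0.5000 = 40448.9930 Pa = 40.4490 kPa

40.4490 kPa


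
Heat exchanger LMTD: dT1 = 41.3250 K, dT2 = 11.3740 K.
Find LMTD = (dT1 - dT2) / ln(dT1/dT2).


dT1/dT2 = 3.6333
ln(dT1/dT2) = 1.2901
LMTD = 29.9510 / 1.2901 = 23.2154 K

23.2154 K


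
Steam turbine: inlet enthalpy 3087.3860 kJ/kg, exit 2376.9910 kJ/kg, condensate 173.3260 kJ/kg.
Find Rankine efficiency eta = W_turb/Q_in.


W = 710.3950 kJ/kg
Q_in = 2914.0600 kJ/kg
eta = 0.2438 = 24.3782%

eta = 24.3782%


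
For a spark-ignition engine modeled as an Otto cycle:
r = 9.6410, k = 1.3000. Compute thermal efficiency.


r^(k-1) = 1.9735
eta = 1 - 1/1.9735 = 0.4933 = 49.3285%

49.3285%


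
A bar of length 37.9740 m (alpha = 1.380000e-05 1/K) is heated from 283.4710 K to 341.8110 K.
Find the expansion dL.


dT = 58.3400 K
dL = 1.380000e-05 * 37.9740 * 58.3400 = 0.030573 m
L_final = 38.004573 m

dL = 0.030573 m


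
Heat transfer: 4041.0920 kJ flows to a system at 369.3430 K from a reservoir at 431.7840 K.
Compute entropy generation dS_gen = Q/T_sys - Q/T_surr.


dS_sys = 4041.0920/369.3430 = 10.9413 kJ/K
dS_surr = -4041.0920/431.7840 = -9.3591 kJ/K
dS_gen = 10.9413 - 9.3591 = 1.5822 kJ/K (irreversible)

dS_gen = 1.5822 kJ/K, irreversible


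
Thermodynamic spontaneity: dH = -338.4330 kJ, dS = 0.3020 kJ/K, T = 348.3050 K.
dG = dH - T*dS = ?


T*dS = 348.3050 * 0.3020 = 105.1881 kJ
dG = -338.4330 - 105.1881 = -443.6211 kJ (spontaneous)

dG = -443.6211 kJ, spontaneous


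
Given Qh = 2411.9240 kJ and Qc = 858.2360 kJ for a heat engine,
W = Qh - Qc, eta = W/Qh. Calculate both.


W = 2411.9240 - 858.2360 = 1553.6880 kJ
eta = 1553.6880 / 2411.9240 = 0.6442 = 64.4170%

W = 1553.6880 kJ, eta = 64.4170%


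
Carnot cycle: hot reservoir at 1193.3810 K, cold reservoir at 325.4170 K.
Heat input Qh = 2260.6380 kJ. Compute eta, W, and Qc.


eta = 1 - 325.4170/1193.3810 = 0.7273
W = 0.7273 * 2260.6380 = 1644.1961 kJ
Qc = 2260.6380 - 1644.1961 = 616.4419 kJ

eta = 72.7315%, W = 1644.1961 kJ, Qc = 616.4419 kJ


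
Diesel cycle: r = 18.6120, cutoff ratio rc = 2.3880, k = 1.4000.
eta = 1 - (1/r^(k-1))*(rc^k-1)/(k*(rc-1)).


r^(k-1) = 3.2205
rc^k = 3.3826
eta = 0.6193 = 61.9274%

61.9274%


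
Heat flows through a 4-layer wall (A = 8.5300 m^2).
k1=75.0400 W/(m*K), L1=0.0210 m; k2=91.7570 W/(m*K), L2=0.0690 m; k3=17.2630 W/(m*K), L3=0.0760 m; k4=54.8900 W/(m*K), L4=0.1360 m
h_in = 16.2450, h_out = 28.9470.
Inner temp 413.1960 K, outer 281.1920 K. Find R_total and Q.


R_conv_in = 1/(16.2450*8.5300) = 0.0072
R_1 = 0.0210/(75.0400*8.5300) = 3.2808e-05
R_2 = 0.0690/(91.7570*8.5300) = 8.8158e-05
R_3 = 0.0760/(17.2630*8.5300) = 0.0005
R_4 = 0.1360/(54.8900*8.5300) = 0.0003
R_conv_out = 1/(28.9470*8.5300) = 0.0040
R_total = 0.0122 K/W
Q = 132.0040 / 0.0122 = 10825.2745 W

R_total = 0.0122 K/W, Q = 10825.2745 W


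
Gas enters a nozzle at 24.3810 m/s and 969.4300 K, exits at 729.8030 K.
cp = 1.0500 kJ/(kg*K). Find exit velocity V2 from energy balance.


dT = 239.6270 K
2*cp*1000*dT = 503216.7000
V1^2 = 594.4332
V2 = sqrt(503811.1332) = 709.7965 m/s

709.7965 m/s


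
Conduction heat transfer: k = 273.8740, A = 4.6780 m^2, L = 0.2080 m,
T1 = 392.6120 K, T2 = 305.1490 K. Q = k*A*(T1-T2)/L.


dT = 87.4630 K
Q = 273.8740 * 4.6780 * 87.4630 / 0.2080 = 538731.1120 W

538731.1120 W


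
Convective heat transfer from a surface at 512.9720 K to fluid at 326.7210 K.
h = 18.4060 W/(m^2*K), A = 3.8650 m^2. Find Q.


dT = 186.2510 K
Q = 18.4060 * 3.8650 * 186.2510 = 13249.7453 W

13249.7453 W


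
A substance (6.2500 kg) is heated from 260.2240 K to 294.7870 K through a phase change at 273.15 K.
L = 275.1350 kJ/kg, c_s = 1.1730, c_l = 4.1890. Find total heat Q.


Q1 (sensible, solid) = 6.2500 * 1.1730 * 12.9260 = 94.7637 kJ
Q2 (latent) = 6.2500 * 275.1350 = 1719.5938 kJ
Q3 (sensible, liquid) = 6.2500 * 4.1890 * 21.6370 = 566.4837 kJ
Q_total = 2380.8412 kJ

2380.8412 kJ


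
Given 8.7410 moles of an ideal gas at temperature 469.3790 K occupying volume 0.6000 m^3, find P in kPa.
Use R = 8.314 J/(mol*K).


P = nRT/V = 8.7410 * 8.314 * 469.3790 / 0.6000
= 34111.0270 / 0.6000 = 56851.7117 Pa = 56.8517 kPa

56.8517 kPa


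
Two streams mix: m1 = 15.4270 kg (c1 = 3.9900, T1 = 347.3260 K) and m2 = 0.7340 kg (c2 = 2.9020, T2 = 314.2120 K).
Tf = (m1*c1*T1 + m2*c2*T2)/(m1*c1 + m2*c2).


num = 22048.5038
den = 63.6838
Tf = 346.2184 K

346.2184 K


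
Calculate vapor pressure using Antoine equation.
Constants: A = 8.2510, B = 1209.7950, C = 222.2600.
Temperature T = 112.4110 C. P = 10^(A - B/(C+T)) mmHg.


C+T = 334.6710
B/(C+T) = 3.6149
log10(P) = 8.2510 - 3.6149 = 4.6361
P = 10^4.6361 = 43263.4857 mmHg

43263.4857 mmHg


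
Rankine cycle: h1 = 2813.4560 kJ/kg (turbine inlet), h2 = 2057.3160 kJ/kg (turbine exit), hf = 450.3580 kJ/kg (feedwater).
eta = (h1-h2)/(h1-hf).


W = 756.1400 kJ/kg
Q_in = 2363.0980 kJ/kg
eta = 0.3200 = 31.9978%

eta = 31.9978%


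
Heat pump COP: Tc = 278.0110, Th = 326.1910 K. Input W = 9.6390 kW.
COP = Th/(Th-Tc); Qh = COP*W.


COP = 326.1910 / 48.1800 = 6.7703
Qh = 6.7703 * 9.6390 = 65.2585 kW

COP = 6.7703, Qh = 65.2585 kW


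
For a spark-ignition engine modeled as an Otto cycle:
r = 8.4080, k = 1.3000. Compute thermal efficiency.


r^(k-1) = 1.8941
eta = 1 - 1/1.8941 = 0.4721 = 47.2051%

47.2051%


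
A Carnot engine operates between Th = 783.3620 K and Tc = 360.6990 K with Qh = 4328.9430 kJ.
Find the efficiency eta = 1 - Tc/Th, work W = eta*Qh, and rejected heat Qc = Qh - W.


eta = 1 - 360.6990/783.3620 = 0.5396
W = 0.5396 * 4328.9430 = 2335.6814 kJ
Qc = 4328.9430 - 2335.6814 = 1993.2616 kJ

eta = 53.9550%, W = 2335.6814 kJ, Qc = 1993.2616 kJ


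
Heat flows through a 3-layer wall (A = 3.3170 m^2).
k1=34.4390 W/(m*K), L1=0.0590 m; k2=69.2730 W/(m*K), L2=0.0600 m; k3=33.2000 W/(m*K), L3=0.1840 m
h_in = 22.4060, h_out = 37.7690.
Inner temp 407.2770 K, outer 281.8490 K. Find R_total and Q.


R_conv_in = 1/(22.4060*3.3170) = 0.0135
R_1 = 0.0590/(34.4390*3.3170) = 0.0005
R_2 = 0.0600/(69.2730*3.3170) = 0.0003
R_3 = 0.1840/(33.2000*3.3170) = 0.0017
R_conv_out = 1/(37.7690*3.3170) = 0.0080
R_total = 0.0239 K/W
Q = 125.4280 / 0.0239 = 5251.1584 W

R_total = 0.0239 K/W, Q = 5251.1584 W


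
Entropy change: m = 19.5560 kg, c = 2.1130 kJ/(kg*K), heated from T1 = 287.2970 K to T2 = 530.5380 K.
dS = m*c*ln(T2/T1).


T2/T1 = 1.8467
ln(T2/T1) = 0.6134
dS = 19.5560 * 2.1130 * 0.6134 = 25.3458 kJ/K

25.3458 kJ/K


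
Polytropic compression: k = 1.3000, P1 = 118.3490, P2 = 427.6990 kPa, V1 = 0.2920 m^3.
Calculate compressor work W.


(k-1)/k = 0.2308
(P2/P1)^exp = 1.3451
W = 4.3333 * 118.3490 * 0.2920 * (1.3451 - 1) = 51.6830 kJ

51.6830 kJ


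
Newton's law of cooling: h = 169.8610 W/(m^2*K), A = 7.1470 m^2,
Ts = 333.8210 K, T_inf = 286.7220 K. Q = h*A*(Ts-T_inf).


dT = 47.0990 K
Q = 169.8610 * 7.1470 * 47.0990 = 57178.0243 W

57178.0243 W


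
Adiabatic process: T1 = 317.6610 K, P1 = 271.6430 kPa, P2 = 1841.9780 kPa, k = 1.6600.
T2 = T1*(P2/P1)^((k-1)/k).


(k-1)/k = 0.3976
(P2/P1)^exp = 2.1405
T2 = 317.6610 * 2.1405 = 679.9472 K

679.9472 K


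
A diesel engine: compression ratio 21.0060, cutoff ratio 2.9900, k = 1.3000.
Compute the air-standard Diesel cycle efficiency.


r^(k-1) = 2.4929
rc^k = 4.1531
eta = 0.5111 = 51.1079%

51.1079%


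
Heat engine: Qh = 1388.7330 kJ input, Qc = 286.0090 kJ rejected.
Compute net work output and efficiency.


W = 1388.7330 - 286.0090 = 1102.7240 kJ
eta = 1102.7240 / 1388.7330 = 0.7941 = 79.4050%

W = 1102.7240 kJ, eta = 79.4050%


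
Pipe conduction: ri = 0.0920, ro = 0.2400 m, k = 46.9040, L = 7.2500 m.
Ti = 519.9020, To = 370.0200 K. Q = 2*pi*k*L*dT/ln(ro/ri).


dT = 149.8820 K
ln(ro/ri) = 0.9589
Q = 2*pi*46.9040*7.2500*149.8820 / 0.9589 = 333984.5725 W

333984.5725 W


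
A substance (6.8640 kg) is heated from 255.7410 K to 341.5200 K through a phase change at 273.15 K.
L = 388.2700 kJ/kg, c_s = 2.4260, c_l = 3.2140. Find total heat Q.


Q1 (sensible, solid) = 6.8640 * 2.4260 * 17.4090 = 289.8958 kJ
Q2 (latent) = 6.8640 * 388.2700 = 2665.0853 kJ
Q3 (sensible, liquid) = 6.8640 * 3.2140 * 68.3700 = 1508.3035 kJ
Q_total = 4463.2845 kJ

4463.2845 kJ


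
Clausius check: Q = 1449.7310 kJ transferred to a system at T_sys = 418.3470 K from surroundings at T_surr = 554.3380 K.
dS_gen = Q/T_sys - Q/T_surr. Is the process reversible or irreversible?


dS_sys = 1449.7310/418.3470 = 3.4654 kJ/K
dS_surr = -1449.7310/554.3380 = -2.6152 kJ/K
dS_gen = 3.4654 - 2.6152 = 0.8501 kJ/K (irreversible)

dS_gen = 0.8501 kJ/K, irreversible


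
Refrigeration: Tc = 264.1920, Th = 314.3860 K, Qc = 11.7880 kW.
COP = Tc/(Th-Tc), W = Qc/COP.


COP = 264.1920 / 50.1940 = 5.2634
W = 11.7880 / 5.2634 = 2.2396 kW

COP = 5.2634, W = 2.2396 kW


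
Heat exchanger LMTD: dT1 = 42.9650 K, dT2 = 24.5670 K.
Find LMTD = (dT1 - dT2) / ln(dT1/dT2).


dT1/dT2 = 1.7489
ln(dT1/dT2) = 0.5590
LMTD = 18.3980 / 0.5590 = 32.9134 K

32.9134 K


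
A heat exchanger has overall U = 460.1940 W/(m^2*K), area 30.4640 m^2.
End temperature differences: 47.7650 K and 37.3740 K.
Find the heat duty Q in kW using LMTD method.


LMTD = 42.3573 K
Q = 460.1940 * 30.4640 * 42.3573 = 593821.6451 W = 593.8216 kW

593.8216 kW


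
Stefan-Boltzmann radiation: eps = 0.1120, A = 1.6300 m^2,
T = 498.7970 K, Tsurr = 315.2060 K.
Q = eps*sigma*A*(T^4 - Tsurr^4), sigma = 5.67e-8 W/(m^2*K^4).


T^4 = 6.1901e+10
Tsurr^4 = 9.8714e+09
Q = 0.1120 * 5.67e-8 * 1.6300 * 5.2029e+10 = 538.5631 W

538.5631 W


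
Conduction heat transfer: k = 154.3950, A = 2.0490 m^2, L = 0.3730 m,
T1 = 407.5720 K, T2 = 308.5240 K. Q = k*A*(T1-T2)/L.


dT = 99.0480 K
Q = 154.3950 * 2.0490 * 99.0480 / 0.3730 = 84006.3410 W

84006.3410 W


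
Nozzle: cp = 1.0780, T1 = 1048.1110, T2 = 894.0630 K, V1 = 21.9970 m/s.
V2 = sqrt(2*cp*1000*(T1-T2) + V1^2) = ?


dT = 154.0480 K
2*cp*1000*dT = 332127.4880
V1^2 = 483.8680
V2 = sqrt(332611.3560) = 576.7247 m/s

576.7247 m/s


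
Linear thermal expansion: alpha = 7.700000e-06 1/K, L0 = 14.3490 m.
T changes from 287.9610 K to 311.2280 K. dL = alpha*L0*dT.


dT = 23.2670 K
dL = 7.700000e-06 * 14.3490 * 23.2670 = 0.002571 m
L_final = 14.351571 m

dL = 0.002571 m


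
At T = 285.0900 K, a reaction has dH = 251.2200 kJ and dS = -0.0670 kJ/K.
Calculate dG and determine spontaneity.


T*dS = 285.0900 * -0.0670 = -19.1010 kJ
dG = 251.2200 + 19.1010 = 270.3210 kJ (non-spontaneous)

dG = 270.3210 kJ, non-spontaneous


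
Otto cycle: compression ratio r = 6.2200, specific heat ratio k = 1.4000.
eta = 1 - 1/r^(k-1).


r^(k-1) = 2.0774
eta = 1 - 1/2.0774 = 0.5186 = 51.8625%

51.8625%


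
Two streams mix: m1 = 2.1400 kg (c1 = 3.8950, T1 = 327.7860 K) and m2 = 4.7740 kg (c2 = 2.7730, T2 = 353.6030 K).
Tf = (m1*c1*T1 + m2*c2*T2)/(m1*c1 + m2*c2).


num = 7413.2979
den = 21.5736
Tf = 343.6282 K

343.6282 K


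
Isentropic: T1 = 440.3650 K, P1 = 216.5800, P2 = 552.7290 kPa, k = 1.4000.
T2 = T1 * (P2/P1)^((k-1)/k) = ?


(k-1)/k = 0.2857
(P2/P1)^exp = 1.3069
T2 = 440.3650 * 1.3069 = 575.5303 K

575.5303 K


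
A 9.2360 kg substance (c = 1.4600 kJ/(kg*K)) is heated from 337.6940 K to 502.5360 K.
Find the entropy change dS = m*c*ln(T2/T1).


T2/T1 = 1.4881
ln(T2/T1) = 0.3975
dS = 9.2360 * 1.4600 * 0.3975 = 5.3605 kJ/K

5.3605 kJ/K


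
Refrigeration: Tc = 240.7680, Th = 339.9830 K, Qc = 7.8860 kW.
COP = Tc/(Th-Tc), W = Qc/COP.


COP = 240.7680 / 99.2150 = 2.4267
W = 7.8860 / 2.4267 = 3.2496 kW

COP = 2.4267, W = 3.2496 kW


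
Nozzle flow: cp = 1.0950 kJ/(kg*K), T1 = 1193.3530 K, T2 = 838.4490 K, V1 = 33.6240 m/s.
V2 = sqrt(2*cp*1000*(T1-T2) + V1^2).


dT = 354.9040 K
2*cp*1000*dT = 777239.7600
V1^2 = 1130.5734
V2 = sqrt(778370.3334) = 882.2530 m/s

882.2530 m/s


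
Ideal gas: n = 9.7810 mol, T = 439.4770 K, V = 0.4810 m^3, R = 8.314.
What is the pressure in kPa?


P = nRT/V = 9.7810 * 8.314 * 439.4770 / 0.4810
= 35737.9330 / 0.4810 = 74299.2370 Pa = 74.2992 kPa

74.2992 kPa


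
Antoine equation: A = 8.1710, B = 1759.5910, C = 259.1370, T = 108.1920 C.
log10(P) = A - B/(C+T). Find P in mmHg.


C+T = 367.3290
B/(C+T) = 4.7902
log10(P) = 8.1710 - 4.7902 = 3.3808
P = 10^3.3808 = 2403.0807 mmHg

2403.0807 mmHg


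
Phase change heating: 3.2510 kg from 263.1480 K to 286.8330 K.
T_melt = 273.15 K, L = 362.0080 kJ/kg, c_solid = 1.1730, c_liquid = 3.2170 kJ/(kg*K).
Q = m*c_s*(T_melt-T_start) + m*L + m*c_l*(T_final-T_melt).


Q1 (sensible, solid) = 3.2510 * 1.1730 * 10.0020 = 38.1419 kJ
Q2 (latent) = 3.2510 * 362.0080 = 1176.8880 kJ
Q3 (sensible, liquid) = 3.2510 * 3.2170 * 13.6830 = 143.1032 kJ
Q_total = 1358.1331 kJ

1358.1331 kJ


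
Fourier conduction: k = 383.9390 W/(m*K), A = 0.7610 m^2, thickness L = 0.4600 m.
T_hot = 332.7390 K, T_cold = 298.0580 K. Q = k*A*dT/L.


dT = 34.6810 K
Q = 383.9390 * 0.7610 * 34.6810 / 0.4600 = 22028.2840 W

22028.2840 W


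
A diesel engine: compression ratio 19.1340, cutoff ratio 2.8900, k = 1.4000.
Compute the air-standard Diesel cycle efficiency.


r^(k-1) = 3.2563
rc^k = 4.4183
eta = 0.6033 = 60.3265%

60.3265%


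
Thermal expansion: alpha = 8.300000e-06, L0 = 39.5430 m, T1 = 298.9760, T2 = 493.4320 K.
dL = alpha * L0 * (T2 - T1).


dT = 194.4560 K
dL = 8.300000e-06 * 39.5430 * 194.4560 = 0.063822 m
L_final = 39.606822 m

dL = 0.063822 m


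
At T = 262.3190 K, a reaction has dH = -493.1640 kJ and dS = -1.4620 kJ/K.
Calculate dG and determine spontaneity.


T*dS = 262.3190 * -1.4620 = -383.5104 kJ
dG = -493.1640 + 383.5104 = -109.6536 kJ (spontaneous)

dG = -109.6536 kJ, spontaneous


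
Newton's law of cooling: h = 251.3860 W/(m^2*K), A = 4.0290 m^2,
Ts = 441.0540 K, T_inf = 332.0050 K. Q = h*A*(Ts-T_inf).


dT = 109.0490 K
Q = 251.3860 * 4.0290 * 109.0490 = 110448.5560 W

110448.5560 W


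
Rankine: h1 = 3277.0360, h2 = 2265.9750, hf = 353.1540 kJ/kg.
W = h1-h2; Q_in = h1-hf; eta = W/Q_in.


W = 1011.0610 kJ/kg
Q_in = 2923.8820 kJ/kg
eta = 0.3458 = 34.5794%

eta = 34.5794%


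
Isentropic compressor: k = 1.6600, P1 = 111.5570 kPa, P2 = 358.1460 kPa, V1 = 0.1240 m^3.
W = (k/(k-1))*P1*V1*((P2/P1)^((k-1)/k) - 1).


(k-1)/k = 0.3976
(P2/P1)^exp = 1.5900
W = 2.5152 * 111.5570 * 0.1240 * (1.5900 - 1) = 20.5284 kJ

20.5284 kJ


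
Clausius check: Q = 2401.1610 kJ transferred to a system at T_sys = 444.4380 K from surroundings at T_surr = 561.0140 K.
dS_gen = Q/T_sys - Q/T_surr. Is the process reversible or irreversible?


dS_sys = 2401.1610/444.4380 = 5.4027 kJ/K
dS_surr = -2401.1610/561.0140 = -4.2800 kJ/K
dS_gen = 5.4027 - 4.2800 = 1.1227 kJ/K (irreversible)

dS_gen = 1.1227 kJ/K, irreversible


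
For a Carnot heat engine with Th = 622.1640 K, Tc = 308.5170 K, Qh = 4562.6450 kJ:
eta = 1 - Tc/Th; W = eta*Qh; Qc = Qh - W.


eta = 1 - 308.5170/622.1640 = 0.5041
W = 0.5041 * 4562.6450 = 2300.1329 kJ
Qc = 4562.6450 - 2300.1329 = 2262.5121 kJ

eta = 50.4123%, W = 2300.1329 kJ, Qc = 2262.5121 kJ


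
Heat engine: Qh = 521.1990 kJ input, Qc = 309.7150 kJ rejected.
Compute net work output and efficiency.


W = 521.1990 - 309.7150 = 211.4840 kJ
eta = 211.4840 / 521.1990 = 0.4058 = 40.5764%

W = 211.4840 kJ, eta = 40.5764%


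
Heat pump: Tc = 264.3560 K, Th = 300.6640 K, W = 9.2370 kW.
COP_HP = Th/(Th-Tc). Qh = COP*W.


COP = 300.6640 / 36.3080 = 8.2809
Qh = 8.2809 * 9.2370 = 76.4909 kW

COP = 8.2809, Qh = 76.4909 kW


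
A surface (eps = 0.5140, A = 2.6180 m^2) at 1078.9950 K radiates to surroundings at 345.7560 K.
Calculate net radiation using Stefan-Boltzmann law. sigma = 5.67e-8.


T^4 = 1.3554e+12
Tsurr^4 = 1.4292e+10
Q = 0.5140 * 5.67e-8 * 2.6180 * 1.3411e+12 = 102326.9620 W

102326.9620 W


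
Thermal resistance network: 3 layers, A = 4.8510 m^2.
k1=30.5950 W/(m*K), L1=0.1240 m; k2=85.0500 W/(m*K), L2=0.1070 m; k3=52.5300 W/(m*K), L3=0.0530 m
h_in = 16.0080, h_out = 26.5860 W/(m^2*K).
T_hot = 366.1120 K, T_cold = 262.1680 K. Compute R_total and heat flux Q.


R_conv_in = 1/(16.0080*4.8510) = 0.0129
R_1 = 0.1240/(30.5950*4.8510) = 0.0008
R_2 = 0.1070/(85.0500*4.8510) = 0.0003
R_3 = 0.0530/(52.5300*4.8510) = 0.0002
R_conv_out = 1/(26.5860*4.8510) = 0.0078
R_total = 0.0219 K/W
Q = 103.9440 / 0.0219 = 4738.9132 W

R_total = 0.0219 K/W, Q = 4738.9132 W


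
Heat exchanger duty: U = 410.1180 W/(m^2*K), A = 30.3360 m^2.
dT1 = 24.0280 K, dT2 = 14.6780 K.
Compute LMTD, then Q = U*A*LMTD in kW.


LMTD = 18.9705 K
Q = 410.1180 * 30.3360 * 18.9705 = 236018.6572 W = 236.0187 kW

236.0187 kW
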